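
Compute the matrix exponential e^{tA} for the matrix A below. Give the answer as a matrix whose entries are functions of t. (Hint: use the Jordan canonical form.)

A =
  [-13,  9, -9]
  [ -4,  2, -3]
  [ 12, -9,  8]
e^{tA} =
  [-12*t*exp(-t) + exp(-t), 9*t*exp(-t), -9*t*exp(-t)]
  [-4*t*exp(-t), 3*t*exp(-t) + exp(-t), -3*t*exp(-t)]
  [12*t*exp(-t), -9*t*exp(-t), 9*t*exp(-t) + exp(-t)]

Strategy: write A = P · J · P⁻¹ where J is a Jordan canonical form, so e^{tA} = P · e^{tJ} · P⁻¹, and e^{tJ} can be computed block-by-block.

A has Jordan form
J =
  [-1,  1,  0]
  [ 0, -1,  0]
  [ 0,  0, -1]
(up to reordering of blocks).

Per-block formulas:
  For a 2×2 Jordan block J_2(-1): exp(t · J_2(-1)) = e^(-1t)·(I + t·N), where N is the 2×2 nilpotent shift.
  For a 1×1 block at λ = -1: exp(t · [-1]) = [e^(-1t)].

After assembling e^{tJ} and conjugating by P, we get:

e^{tA} =
  [-12*t*exp(-t) + exp(-t), 9*t*exp(-t), -9*t*exp(-t)]
  [-4*t*exp(-t), 3*t*exp(-t) + exp(-t), -3*t*exp(-t)]
  [12*t*exp(-t), -9*t*exp(-t), 9*t*exp(-t) + exp(-t)]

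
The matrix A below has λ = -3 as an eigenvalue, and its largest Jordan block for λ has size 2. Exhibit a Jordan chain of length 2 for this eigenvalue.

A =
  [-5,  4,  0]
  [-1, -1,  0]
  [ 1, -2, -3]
A Jordan chain for λ = -3 of length 2:
v_1 = (-2, -1, 1)ᵀ
v_2 = (1, 0, 0)ᵀ

Let N = A − (-3)·I. We want v_2 with N^2 v_2 = 0 but N^1 v_2 ≠ 0; then v_{j-1} := N · v_j for j = 2, …, 2.

Pick v_2 = (1, 0, 0)ᵀ.
Then v_1 = N · v_2 = (-2, -1, 1)ᵀ.

Sanity check: (A − (-3)·I) v_1 = (0, 0, 0)ᵀ = 0. ✓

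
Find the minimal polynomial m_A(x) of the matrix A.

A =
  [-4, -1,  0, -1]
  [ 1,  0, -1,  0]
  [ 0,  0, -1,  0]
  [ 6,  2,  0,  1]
x^3 + 3*x^2 + 3*x + 1

The characteristic polynomial is χ_A(x) = (x + 1)^4, so the eigenvalues are known. The minimal polynomial is
  m_A(x) = Π_λ (x − λ)^{k_λ}
where k_λ is the size of the *largest* Jordan block for λ (equivalently, the smallest k with (A − λI)^k v = 0 for every generalised eigenvector v of λ).

  λ = -1: largest Jordan block has size 3, contributing (x + 1)^3

So m_A(x) = (x + 1)^3 = x^3 + 3*x^2 + 3*x + 1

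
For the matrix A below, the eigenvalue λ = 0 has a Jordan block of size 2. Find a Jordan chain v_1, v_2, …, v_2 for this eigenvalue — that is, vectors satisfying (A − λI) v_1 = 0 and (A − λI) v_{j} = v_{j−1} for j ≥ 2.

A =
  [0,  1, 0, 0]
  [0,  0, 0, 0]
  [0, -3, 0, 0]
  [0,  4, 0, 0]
A Jordan chain for λ = 0 of length 2:
v_1 = (1, 0, -3, 4)ᵀ
v_2 = (0, 1, 0, 0)ᵀ

Let N = A − (0)·I. We want v_2 with N^2 v_2 = 0 but N^1 v_2 ≠ 0; then v_{j-1} := N · v_j for j = 2, …, 2.

Pick v_2 = (0, 1, 0, 0)ᵀ.
Then v_1 = N · v_2 = (1, 0, -3, 4)ᵀ.

Sanity check: (A − (0)·I) v_1 = (0, 0, 0, 0)ᵀ = 0. ✓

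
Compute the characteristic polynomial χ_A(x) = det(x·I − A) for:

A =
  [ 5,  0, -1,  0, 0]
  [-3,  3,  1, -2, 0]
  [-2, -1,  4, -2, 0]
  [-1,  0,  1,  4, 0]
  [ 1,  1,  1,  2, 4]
x^5 - 20*x^4 + 160*x^3 - 640*x^2 + 1280*x - 1024

Expanding det(x·I − A) (e.g. by cofactor expansion or by noting that A is similar to its Jordan form J, which has the same characteristic polynomial as A) gives
  χ_A(x) = x^5 - 20*x^4 + 160*x^3 - 640*x^2 + 1280*x - 1024
which factors as (x - 4)^5. The eigenvalues (with algebraic multiplicities) are λ = 4 with multiplicity 5.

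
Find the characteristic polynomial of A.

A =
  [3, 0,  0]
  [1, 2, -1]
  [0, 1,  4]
x^3 - 9*x^2 + 27*x - 27

Expanding det(x·I − A) (e.g. by cofactor expansion or by noting that A is similar to its Jordan form J, which has the same characteristic polynomial as A) gives
  χ_A(x) = x^3 - 9*x^2 + 27*x - 27
which factors as (x - 3)^3. The eigenvalues (with algebraic multiplicities) are λ = 3 with multiplicity 3.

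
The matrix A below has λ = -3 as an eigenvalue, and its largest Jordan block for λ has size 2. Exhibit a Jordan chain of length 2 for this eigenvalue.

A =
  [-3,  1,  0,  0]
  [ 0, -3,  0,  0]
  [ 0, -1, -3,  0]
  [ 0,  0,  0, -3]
A Jordan chain for λ = -3 of length 2:
v_1 = (1, 0, -1, 0)ᵀ
v_2 = (0, 1, 0, 0)ᵀ

Let N = A − (-3)·I. We want v_2 with N^2 v_2 = 0 but N^1 v_2 ≠ 0; then v_{j-1} := N · v_j for j = 2, …, 2.

Pick v_2 = (0, 1, 0, 0)ᵀ.
Then v_1 = N · v_2 = (1, 0, -1, 0)ᵀ.

Sanity check: (A − (-3)·I) v_1 = (0, 0, 0, 0)ᵀ = 0. ✓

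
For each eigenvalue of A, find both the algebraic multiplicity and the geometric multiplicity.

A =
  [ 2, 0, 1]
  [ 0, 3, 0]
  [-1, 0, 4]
λ = 3: alg = 3, geom = 2

Step 1 — factor the characteristic polynomial to read off the algebraic multiplicities:
  χ_A(x) = (x - 3)^3

Step 2 — compute geometric multiplicities via the rank-nullity identity g(λ) = n − rank(A − λI):
  rank(A − (3)·I) = 1, so dim ker(A − (3)·I) = n − 1 = 2

Summary:
  λ = 3: algebraic multiplicity = 3, geometric multiplicity = 2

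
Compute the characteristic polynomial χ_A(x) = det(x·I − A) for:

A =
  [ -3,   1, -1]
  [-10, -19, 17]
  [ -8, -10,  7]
x^3 + 15*x^2 + 75*x + 125

Expanding det(x·I − A) (e.g. by cofactor expansion or by noting that A is similar to its Jordan form J, which has the same characteristic polynomial as A) gives
  χ_A(x) = x^3 + 15*x^2 + 75*x + 125
which factors as (x + 5)^3. The eigenvalues (with algebraic multiplicities) are λ = -5 with multiplicity 3.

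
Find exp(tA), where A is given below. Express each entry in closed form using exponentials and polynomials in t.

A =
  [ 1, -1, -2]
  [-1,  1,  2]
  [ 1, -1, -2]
e^{tA} =
  [t + 1, -t, -2*t]
  [-t, t + 1, 2*t]
  [t, -t, 1 - 2*t]

Strategy: write A = P · J · P⁻¹ where J is a Jordan canonical form, so e^{tA} = P · e^{tJ} · P⁻¹, and e^{tJ} can be computed block-by-block.

A has Jordan form
J =
  [0, 1, 0]
  [0, 0, 0]
  [0, 0, 0]
(up to reordering of blocks).

Per-block formulas:
  For a 2×2 Jordan block J_2(0): exp(t · J_2(0)) = e^(0t)·(I + t·N), where N is the 2×2 nilpotent shift.
  For a 1×1 block at λ = 0: exp(t · [0]) = [e^(0t)].

After assembling e^{tJ} and conjugating by P, we get:

e^{tA} =
  [t + 1, -t, -2*t]
  [-t, t + 1, 2*t]
  [t, -t, 1 - 2*t]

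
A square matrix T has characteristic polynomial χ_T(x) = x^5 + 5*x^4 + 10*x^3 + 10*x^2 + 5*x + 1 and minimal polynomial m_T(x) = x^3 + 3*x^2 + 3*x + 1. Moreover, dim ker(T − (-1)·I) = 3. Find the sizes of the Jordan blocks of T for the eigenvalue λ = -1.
Block sizes for λ = -1: [3, 1, 1]

Step 1 — from the characteristic polynomial, algebraic multiplicity of λ = -1 is 5. From dim ker(T − (-1)·I) = 3, there are exactly 3 Jordan blocks for λ = -1.
Step 2 — from the minimal polynomial, the factor (x + 1)^3 tells us the largest block for λ = -1 has size 3.
Step 3 — with total size 5, 3 blocks, and largest block 3, the block sizes (in nonincreasing order) are [3, 1, 1].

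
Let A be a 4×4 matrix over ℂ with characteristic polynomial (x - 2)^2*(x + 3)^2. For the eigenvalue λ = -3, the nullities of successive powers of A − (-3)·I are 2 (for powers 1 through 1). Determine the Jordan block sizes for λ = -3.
Block sizes for λ = -3: [1, 1]

From the dimensions of kernels of powers, the number of Jordan blocks of size at least j is d_j − d_{j−1} where d_j = dim ker(N^j) (with d_0 = 0). Computing the differences gives [2].
The number of blocks of size exactly k is (#blocks of size ≥ k) − (#blocks of size ≥ k + 1), so the partition is: 2 block(s) of size 1.
In nonincreasing order the block sizes are [1, 1].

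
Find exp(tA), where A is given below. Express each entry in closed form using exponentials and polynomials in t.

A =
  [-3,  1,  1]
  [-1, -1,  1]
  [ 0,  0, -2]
e^{tA} =
  [-t*exp(-2*t) + exp(-2*t), t*exp(-2*t), t*exp(-2*t)]
  [-t*exp(-2*t), t*exp(-2*t) + exp(-2*t), t*exp(-2*t)]
  [0, 0, exp(-2*t)]

Strategy: write A = P · J · P⁻¹ where J is a Jordan canonical form, so e^{tA} = P · e^{tJ} · P⁻¹, and e^{tJ} can be computed block-by-block.

A has Jordan form
J =
  [-2,  1,  0]
  [ 0, -2,  0]
  [ 0,  0, -2]
(up to reordering of blocks).

Per-block formulas:
  For a 2×2 Jordan block J_2(-2): exp(t · J_2(-2)) = e^(-2t)·(I + t·N), where N is the 2×2 nilpotent shift.
  For a 1×1 block at λ = -2: exp(t · [-2]) = [e^(-2t)].

After assembling e^{tJ} and conjugating by P, we get:

e^{tA} =
  [-t*exp(-2*t) + exp(-2*t), t*exp(-2*t), t*exp(-2*t)]
  [-t*exp(-2*t), t*exp(-2*t) + exp(-2*t), t*exp(-2*t)]
  [0, 0, exp(-2*t)]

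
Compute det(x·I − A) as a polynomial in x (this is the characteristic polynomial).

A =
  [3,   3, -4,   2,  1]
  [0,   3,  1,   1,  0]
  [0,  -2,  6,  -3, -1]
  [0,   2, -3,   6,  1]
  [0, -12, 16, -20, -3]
x^5 - 15*x^4 + 90*x^3 - 270*x^2 + 405*x - 243

Expanding det(x·I − A) (e.g. by cofactor expansion or by noting that A is similar to its Jordan form J, which has the same characteristic polynomial as A) gives
  χ_A(x) = x^5 - 15*x^4 + 90*x^3 - 270*x^2 + 405*x - 243
which factors as (x - 3)^5. The eigenvalues (with algebraic multiplicities) are λ = 3 with multiplicity 5.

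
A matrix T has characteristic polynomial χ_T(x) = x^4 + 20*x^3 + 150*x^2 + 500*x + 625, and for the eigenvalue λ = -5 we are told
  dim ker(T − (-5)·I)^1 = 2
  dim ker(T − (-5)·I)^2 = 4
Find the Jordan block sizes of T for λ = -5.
Block sizes for λ = -5: [2, 2]

From the dimensions of kernels of powers, the number of Jordan blocks of size at least j is d_j − d_{j−1} where d_j = dim ker(N^j) (with d_0 = 0). Computing the differences gives [2, 2].
The number of blocks of size exactly k is (#blocks of size ≥ k) − (#blocks of size ≥ k + 1), so the partition is: 2 block(s) of size 2.
In nonincreasing order the block sizes are [2, 2].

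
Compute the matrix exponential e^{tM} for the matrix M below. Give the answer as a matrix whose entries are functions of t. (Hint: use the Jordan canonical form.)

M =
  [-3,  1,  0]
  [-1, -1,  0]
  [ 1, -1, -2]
e^{tM} =
  [-t*exp(-2*t) + exp(-2*t), t*exp(-2*t), 0]
  [-t*exp(-2*t), t*exp(-2*t) + exp(-2*t), 0]
  [t*exp(-2*t), -t*exp(-2*t), exp(-2*t)]

Strategy: write M = P · J · P⁻¹ where J is a Jordan canonical form, so e^{tM} = P · e^{tJ} · P⁻¹, and e^{tJ} can be computed block-by-block.

M has Jordan form
J =
  [-2,  1,  0]
  [ 0, -2,  0]
  [ 0,  0, -2]
(up to reordering of blocks).

Per-block formulas:
  For a 2×2 Jordan block J_2(-2): exp(t · J_2(-2)) = e^(-2t)·(I + t·N), where N is the 2×2 nilpotent shift.
  For a 1×1 block at λ = -2: exp(t · [-2]) = [e^(-2t)].

After assembling e^{tJ} and conjugating by P, we get:

e^{tM} =
  [-t*exp(-2*t) + exp(-2*t), t*exp(-2*t), 0]
  [-t*exp(-2*t), t*exp(-2*t) + exp(-2*t), 0]
  [t*exp(-2*t), -t*exp(-2*t), exp(-2*t)]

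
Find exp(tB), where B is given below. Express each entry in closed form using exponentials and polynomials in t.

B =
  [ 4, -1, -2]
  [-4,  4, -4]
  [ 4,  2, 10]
e^{tB} =
  [-2*t*exp(6*t) + exp(6*t), -t*exp(6*t), -2*t*exp(6*t)]
  [-4*t*exp(6*t), -2*t*exp(6*t) + exp(6*t), -4*t*exp(6*t)]
  [4*t*exp(6*t), 2*t*exp(6*t), 4*t*exp(6*t) + exp(6*t)]

Strategy: write B = P · J · P⁻¹ where J is a Jordan canonical form, so e^{tB} = P · e^{tJ} · P⁻¹, and e^{tJ} can be computed block-by-block.

B has Jordan form
J =
  [6, 1, 0]
  [0, 6, 0]
  [0, 0, 6]
(up to reordering of blocks).

Per-block formulas:
  For a 1×1 block at λ = 6: exp(t · [6]) = [e^(6t)].
  For a 2×2 Jordan block J_2(6): exp(t · J_2(6)) = e^(6t)·(I + t·N), where N is the 2×2 nilpotent shift.

After assembling e^{tJ} and conjugating by P, we get:

e^{tB} =
  [-2*t*exp(6*t) + exp(6*t), -t*exp(6*t), -2*t*exp(6*t)]
  [-4*t*exp(6*t), -2*t*exp(6*t) + exp(6*t), -4*t*exp(6*t)]
  [4*t*exp(6*t), 2*t*exp(6*t), 4*t*exp(6*t) + exp(6*t)]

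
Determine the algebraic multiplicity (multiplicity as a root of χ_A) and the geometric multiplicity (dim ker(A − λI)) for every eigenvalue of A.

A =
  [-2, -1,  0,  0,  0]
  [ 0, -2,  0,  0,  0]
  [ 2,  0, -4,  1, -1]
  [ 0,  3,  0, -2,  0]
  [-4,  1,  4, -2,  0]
λ = -2: alg = 5, geom = 3

Step 1 — factor the characteristic polynomial to read off the algebraic multiplicities:
  χ_A(x) = (x + 2)^5

Step 2 — compute geometric multiplicities via the rank-nullity identity g(λ) = n − rank(A − λI):
  rank(A − (-2)·I) = 2, so dim ker(A − (-2)·I) = n − 2 = 3

Summary:
  λ = -2: algebraic multiplicity = 5, geometric multiplicity = 3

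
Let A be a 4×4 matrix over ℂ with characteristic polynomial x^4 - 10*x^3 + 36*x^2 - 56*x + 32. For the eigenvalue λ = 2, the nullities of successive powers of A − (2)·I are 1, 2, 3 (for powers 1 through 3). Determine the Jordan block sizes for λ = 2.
Block sizes for λ = 2: [3]

From the dimensions of kernels of powers, the number of Jordan blocks of size at least j is d_j − d_{j−1} where d_j = dim ker(N^j) (with d_0 = 0). Computing the differences gives [1, 1, 1].
The number of blocks of size exactly k is (#blocks of size ≥ k) − (#blocks of size ≥ k + 1), so the partition is: 1 block(s) of size 3.
In nonincreasing order the block sizes are [3].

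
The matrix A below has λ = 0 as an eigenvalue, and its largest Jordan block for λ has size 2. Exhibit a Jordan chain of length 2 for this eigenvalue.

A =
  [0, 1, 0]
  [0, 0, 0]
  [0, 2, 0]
A Jordan chain for λ = 0 of length 2:
v_1 = (1, 0, 2)ᵀ
v_2 = (0, 1, 0)ᵀ

Let N = A − (0)·I. We want v_2 with N^2 v_2 = 0 but N^1 v_2 ≠ 0; then v_{j-1} := N · v_j for j = 2, …, 2.

Pick v_2 = (0, 1, 0)ᵀ.
Then v_1 = N · v_2 = (1, 0, 2)ᵀ.

Sanity check: (A − (0)·I) v_1 = (0, 0, 0)ᵀ = 0. ✓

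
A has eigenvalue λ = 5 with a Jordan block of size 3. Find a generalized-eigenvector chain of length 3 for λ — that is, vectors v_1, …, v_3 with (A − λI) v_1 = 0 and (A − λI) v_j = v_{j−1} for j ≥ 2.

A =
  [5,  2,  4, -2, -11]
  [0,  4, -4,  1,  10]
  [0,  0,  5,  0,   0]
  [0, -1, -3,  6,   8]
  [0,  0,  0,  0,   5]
A Jordan chain for λ = 5 of length 3:
v_1 = (-2, 1, 0, 1, 0)ᵀ
v_2 = (4, -4, 0, -3, 0)ᵀ
v_3 = (0, 0, 1, 0, 0)ᵀ

Let N = A − (5)·I. We want v_3 with N^3 v_3 = 0 but N^2 v_3 ≠ 0; then v_{j-1} := N · v_j for j = 3, …, 2.

Pick v_3 = (0, 0, 1, 0, 0)ᵀ.
Then v_2 = N · v_3 = (4, -4, 0, -3, 0)ᵀ.
Then v_1 = N · v_2 = (-2, 1, 0, 1, 0)ᵀ.

Sanity check: (A − (5)·I) v_1 = (0, 0, 0, 0, 0)ᵀ = 0. ✓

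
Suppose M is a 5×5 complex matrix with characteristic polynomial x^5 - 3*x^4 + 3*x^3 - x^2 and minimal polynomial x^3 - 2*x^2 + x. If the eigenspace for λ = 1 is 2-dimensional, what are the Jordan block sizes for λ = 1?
Block sizes for λ = 1: [2, 1]

Step 1 — from the characteristic polynomial, algebraic multiplicity of λ = 1 is 3. From dim ker(M − (1)·I) = 2, there are exactly 2 Jordan blocks for λ = 1.
Step 2 — from the minimal polynomial, the factor (x − 1)^2 tells us the largest block for λ = 1 has size 2.
Step 3 — with total size 3, 2 blocks, and largest block 2, the block sizes (in nonincreasing order) are [2, 1].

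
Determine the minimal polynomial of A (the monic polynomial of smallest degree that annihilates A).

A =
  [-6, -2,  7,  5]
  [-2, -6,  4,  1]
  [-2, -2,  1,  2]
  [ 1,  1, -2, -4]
x^4 + 15*x^3 + 84*x^2 + 208*x + 192

The characteristic polynomial is χ_A(x) = (x + 3)*(x + 4)^3, so the eigenvalues are known. The minimal polynomial is
  m_A(x) = Π_λ (x − λ)^{k_λ}
where k_λ is the size of the *largest* Jordan block for λ (equivalently, the smallest k with (A − λI)^k v = 0 for every generalised eigenvector v of λ).

  λ = -4: largest Jordan block has size 3, contributing (x + 4)^3
  λ = -3: largest Jordan block has size 1, contributing (x + 3)

So m_A(x) = (x + 3)*(x + 4)^3 = x^4 + 15*x^3 + 84*x^2 + 208*x + 192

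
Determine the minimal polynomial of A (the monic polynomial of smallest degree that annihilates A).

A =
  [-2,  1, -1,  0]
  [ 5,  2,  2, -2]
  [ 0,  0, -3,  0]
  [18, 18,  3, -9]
x^3 + 9*x^2 + 27*x + 27

The characteristic polynomial is χ_A(x) = (x + 3)^4, so the eigenvalues are known. The minimal polynomial is
  m_A(x) = Π_λ (x − λ)^{k_λ}
where k_λ is the size of the *largest* Jordan block for λ (equivalently, the smallest k with (A − λI)^k v = 0 for every generalised eigenvector v of λ).

  λ = -3: largest Jordan block has size 3, contributing (x + 3)^3

So m_A(x) = (x + 3)^3 = x^3 + 9*x^2 + 27*x + 27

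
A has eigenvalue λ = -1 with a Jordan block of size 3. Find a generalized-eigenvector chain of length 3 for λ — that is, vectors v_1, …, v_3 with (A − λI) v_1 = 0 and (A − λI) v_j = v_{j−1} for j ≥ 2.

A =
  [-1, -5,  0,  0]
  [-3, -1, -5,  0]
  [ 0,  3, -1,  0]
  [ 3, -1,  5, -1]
A Jordan chain for λ = -1 of length 3:
v_1 = (15, 0, -9, 3)ᵀ
v_2 = (0, -3, 0, 3)ᵀ
v_3 = (1, 0, 0, 0)ᵀ

Let N = A − (-1)·I. We want v_3 with N^3 v_3 = 0 but N^2 v_3 ≠ 0; then v_{j-1} := N · v_j for j = 3, …, 2.

Pick v_3 = (1, 0, 0, 0)ᵀ.
Then v_2 = N · v_3 = (0, -3, 0, 3)ᵀ.
Then v_1 = N · v_2 = (15, 0, -9, 3)ᵀ.

Sanity check: (A − (-1)·I) v_1 = (0, 0, 0, 0)ᵀ = 0. ✓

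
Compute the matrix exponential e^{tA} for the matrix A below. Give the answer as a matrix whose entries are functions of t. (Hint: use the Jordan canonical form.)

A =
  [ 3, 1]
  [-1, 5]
e^{tA} =
  [-t*exp(4*t) + exp(4*t), t*exp(4*t)]
  [-t*exp(4*t), t*exp(4*t) + exp(4*t)]

Strategy: write A = P · J · P⁻¹ where J is a Jordan canonical form, so e^{tA} = P · e^{tJ} · P⁻¹, and e^{tJ} can be computed block-by-block.

A has Jordan form
J =
  [4, 1]
  [0, 4]
(up to reordering of blocks).

Per-block formulas:
  For a 2×2 Jordan block J_2(4): exp(t · J_2(4)) = e^(4t)·(I + t·N), where N is the 2×2 nilpotent shift.

After assembling e^{tJ} and conjugating by P, we get:

e^{tA} =
  [-t*exp(4*t) + exp(4*t), t*exp(4*t)]
  [-t*exp(4*t), t*exp(4*t) + exp(4*t)]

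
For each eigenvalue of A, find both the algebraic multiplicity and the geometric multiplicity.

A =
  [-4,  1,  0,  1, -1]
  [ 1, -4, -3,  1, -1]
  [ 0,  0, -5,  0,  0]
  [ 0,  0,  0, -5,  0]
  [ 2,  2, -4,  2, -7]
λ = -5: alg = 5, geom = 3

Step 1 — factor the characteristic polynomial to read off the algebraic multiplicities:
  χ_A(x) = (x + 5)^5

Step 2 — compute geometric multiplicities via the rank-nullity identity g(λ) = n − rank(A − λI):
  rank(A − (-5)·I) = 2, so dim ker(A − (-5)·I) = n − 2 = 3

Summary:
  λ = -5: algebraic multiplicity = 5, geometric multiplicity = 3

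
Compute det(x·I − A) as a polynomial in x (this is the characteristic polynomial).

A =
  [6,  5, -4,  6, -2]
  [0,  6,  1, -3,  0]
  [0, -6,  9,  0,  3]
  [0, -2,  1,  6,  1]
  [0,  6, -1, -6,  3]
x^5 - 30*x^4 + 360*x^3 - 2160*x^2 + 6480*x - 7776

Expanding det(x·I − A) (e.g. by cofactor expansion or by noting that A is similar to its Jordan form J, which has the same characteristic polynomial as A) gives
  χ_A(x) = x^5 - 30*x^4 + 360*x^3 - 2160*x^2 + 6480*x - 7776
which factors as (x - 6)^5. The eigenvalues (with algebraic multiplicities) are λ = 6 with multiplicity 5.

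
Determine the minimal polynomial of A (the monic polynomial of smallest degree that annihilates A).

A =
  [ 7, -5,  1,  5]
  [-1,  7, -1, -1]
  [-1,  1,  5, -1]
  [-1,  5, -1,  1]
x^3 - 14*x^2 + 60*x - 72

The characteristic polynomial is χ_A(x) = (x - 6)^3*(x - 2), so the eigenvalues are known. The minimal polynomial is
  m_A(x) = Π_λ (x − λ)^{k_λ}
where k_λ is the size of the *largest* Jordan block for λ (equivalently, the smallest k with (A − λI)^k v = 0 for every generalised eigenvector v of λ).

  λ = 2: largest Jordan block has size 1, contributing (x − 2)
  λ = 6: largest Jordan block has size 2, contributing (x − 6)^2

So m_A(x) = (x - 6)^2*(x - 2) = x^3 - 14*x^2 + 60*x - 72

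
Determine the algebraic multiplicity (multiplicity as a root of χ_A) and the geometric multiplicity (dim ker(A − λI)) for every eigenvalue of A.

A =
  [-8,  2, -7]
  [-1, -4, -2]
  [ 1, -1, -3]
λ = -5: alg = 3, geom = 1

Step 1 — factor the characteristic polynomial to read off the algebraic multiplicities:
  χ_A(x) = (x + 5)^3

Step 2 — compute geometric multiplicities via the rank-nullity identity g(λ) = n − rank(A − λI):
  rank(A − (-5)·I) = 2, so dim ker(A − (-5)·I) = n − 2 = 1

Summary:
  λ = -5: algebraic multiplicity = 3, geometric multiplicity = 1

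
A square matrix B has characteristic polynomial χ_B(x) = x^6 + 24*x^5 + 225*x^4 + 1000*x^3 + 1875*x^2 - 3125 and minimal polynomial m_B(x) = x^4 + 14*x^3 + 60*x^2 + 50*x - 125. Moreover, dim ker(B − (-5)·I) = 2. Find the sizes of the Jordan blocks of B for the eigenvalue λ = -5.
Block sizes for λ = -5: [3, 2]

Step 1 — from the characteristic polynomial, algebraic multiplicity of λ = -5 is 5. From dim ker(B − (-5)·I) = 2, there are exactly 2 Jordan blocks for λ = -5.
Step 2 — from the minimal polynomial, the factor (x + 5)^3 tells us the largest block for λ = -5 has size 3.
Step 3 — with total size 5, 2 blocks, and largest block 3, the block sizes (in nonincreasing order) are [3, 2].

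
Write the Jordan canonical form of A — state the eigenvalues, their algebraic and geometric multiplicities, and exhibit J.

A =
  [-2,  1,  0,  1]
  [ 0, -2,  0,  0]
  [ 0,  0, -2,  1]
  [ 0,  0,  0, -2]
J_2(-2) ⊕ J_2(-2)

The characteristic polynomial is
  det(x·I − A) = x^4 + 8*x^3 + 24*x^2 + 32*x + 16 = (x + 2)^4

Eigenvalues and multiplicities (the geometric multiplicity of λ is n − rank(A − λI), which equals the number of Jordan blocks for λ):
  λ = -2: algebraic multiplicity = 4, geometric multiplicity = 2

Determining the block sizes for each eigenvalue:
  λ = -2: with am = 4 and gm = 2, the partition is not yet determined (e.g. several partitions of 4 into 2 parts exist). Let N = A − (-2)·I. Computing rank(N^1) = 2, rank(N^2) = 0; the number of blocks of size ≥ j is rank(N^{j−1}) − rank(N^j), giving [2, 2]. So we have 2 block(s) of size 2 → block sizes [2, 2]

Assembling the blocks gives a Jordan form
J =
  [-2,  1,  0,  0]
  [ 0, -2,  0,  0]
  [ 0,  0, -2,  1]
  [ 0,  0,  0, -2]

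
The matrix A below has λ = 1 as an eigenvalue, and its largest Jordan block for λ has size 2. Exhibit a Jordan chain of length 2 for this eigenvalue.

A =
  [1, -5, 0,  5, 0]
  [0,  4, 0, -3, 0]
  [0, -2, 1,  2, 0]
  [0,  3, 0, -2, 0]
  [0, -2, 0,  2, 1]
A Jordan chain for λ = 1 of length 2:
v_1 = (-5, 3, -2, 3, -2)ᵀ
v_2 = (0, 1, 0, 0, 0)ᵀ

Let N = A − (1)·I. We want v_2 with N^2 v_2 = 0 but N^1 v_2 ≠ 0; then v_{j-1} := N · v_j for j = 2, …, 2.

Pick v_2 = (0, 1, 0, 0, 0)ᵀ.
Then v_1 = N · v_2 = (-5, 3, -2, 3, -2)ᵀ.

Sanity check: (A − (1)·I) v_1 = (0, 0, 0, 0, 0)ᵀ = 0. ✓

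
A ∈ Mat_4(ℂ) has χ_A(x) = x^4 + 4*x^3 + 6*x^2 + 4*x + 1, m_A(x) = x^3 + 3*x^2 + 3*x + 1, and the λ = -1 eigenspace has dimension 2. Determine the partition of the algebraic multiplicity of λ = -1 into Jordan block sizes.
Block sizes for λ = -1: [3, 1]

Step 1 — from the characteristic polynomial, algebraic multiplicity of λ = -1 is 4. From dim ker(A − (-1)·I) = 2, there are exactly 2 Jordan blocks for λ = -1.
Step 2 — from the minimal polynomial, the factor (x + 1)^3 tells us the largest block for λ = -1 has size 3.
Step 3 — with total size 4, 2 blocks, and largest block 3, the block sizes (in nonincreasing order) are [3, 1].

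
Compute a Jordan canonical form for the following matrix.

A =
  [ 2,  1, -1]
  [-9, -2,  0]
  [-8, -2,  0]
J_1(-2) ⊕ J_2(1)

The characteristic polynomial is
  det(x·I − A) = x^3 - 3*x + 2 = (x - 1)^2*(x + 2)

Eigenvalues and multiplicities (the geometric multiplicity of λ is n − rank(A − λI), which equals the number of Jordan blocks for λ):
  λ = -2: algebraic multiplicity = 1, geometric multiplicity = 1
  λ = 1: algebraic multiplicity = 2, geometric multiplicity = 1

Determining the block sizes for each eigenvalue:
  λ = -2: one block (gm = 1), so the single block has size am = 1 → block sizes [1]
  λ = 1: one block (gm = 1), so the single block has size am = 2 → block sizes [2]

Assembling the blocks gives a Jordan form
J =
  [-2, 0, 0]
  [ 0, 1, 1]
  [ 0, 0, 1]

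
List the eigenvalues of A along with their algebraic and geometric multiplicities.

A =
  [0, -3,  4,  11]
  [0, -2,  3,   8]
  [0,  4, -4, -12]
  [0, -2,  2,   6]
λ = 0: alg = 4, geom = 2

Step 1 — factor the characteristic polynomial to read off the algebraic multiplicities:
  χ_A(x) = x^4

Step 2 — compute geometric multiplicities via the rank-nullity identity g(λ) = n − rank(A − λI):
  rank(A − (0)·I) = 2, so dim ker(A − (0)·I) = n − 2 = 2

Summary:
  λ = 0: algebraic multiplicity = 4, geometric multiplicity = 2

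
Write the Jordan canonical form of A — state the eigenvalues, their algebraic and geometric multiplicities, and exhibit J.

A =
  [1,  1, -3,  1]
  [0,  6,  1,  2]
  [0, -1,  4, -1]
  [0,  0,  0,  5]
J_1(1) ⊕ J_3(5)

The characteristic polynomial is
  det(x·I − A) = x^4 - 16*x^3 + 90*x^2 - 200*x + 125 = (x - 5)^3*(x - 1)

Eigenvalues and multiplicities (the geometric multiplicity of λ is n − rank(A − λI), which equals the number of Jordan blocks for λ):
  λ = 1: algebraic multiplicity = 1, geometric multiplicity = 1
  λ = 5: algebraic multiplicity = 3, geometric multiplicity = 1

Determining the block sizes for each eigenvalue:
  λ = 1: one block (gm = 1), so the single block has size am = 1 → block sizes [1]
  λ = 5: one block (gm = 1), so the single block has size am = 3 → block sizes [3]

Assembling the blocks gives a Jordan form
J =
  [1, 0, 0, 0]
  [0, 5, 1, 0]
  [0, 0, 5, 1]
  [0, 0, 0, 5]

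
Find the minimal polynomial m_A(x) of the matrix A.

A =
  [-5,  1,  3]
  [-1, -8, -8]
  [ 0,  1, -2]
x^3 + 15*x^2 + 75*x + 125

The characteristic polynomial is χ_A(x) = (x + 5)^3, so the eigenvalues are known. The minimal polynomial is
  m_A(x) = Π_λ (x − λ)^{k_λ}
where k_λ is the size of the *largest* Jordan block for λ (equivalently, the smallest k with (A − λI)^k v = 0 for every generalised eigenvector v of λ).

  λ = -5: largest Jordan block has size 3, contributing (x + 5)^3

So m_A(x) = (x + 5)^3 = x^3 + 15*x^2 + 75*x + 125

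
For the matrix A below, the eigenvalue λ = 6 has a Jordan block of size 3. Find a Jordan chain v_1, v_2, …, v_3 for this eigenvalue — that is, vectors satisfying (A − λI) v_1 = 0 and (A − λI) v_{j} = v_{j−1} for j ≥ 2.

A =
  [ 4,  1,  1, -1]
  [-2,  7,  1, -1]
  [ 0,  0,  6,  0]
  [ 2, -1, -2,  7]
A Jordan chain for λ = 6 of length 3:
v_1 = (1, 1, 0, -1)ᵀ
v_2 = (1, 1, 0, -2)ᵀ
v_3 = (0, 0, 1, 0)ᵀ

Let N = A − (6)·I. We want v_3 with N^3 v_3 = 0 but N^2 v_3 ≠ 0; then v_{j-1} := N · v_j for j = 3, …, 2.

Pick v_3 = (0, 0, 1, 0)ᵀ.
Then v_2 = N · v_3 = (1, 1, 0, -2)ᵀ.
Then v_1 = N · v_2 = (1, 1, 0, -1)ᵀ.

Sanity check: (A − (6)·I) v_1 = (0, 0, 0, 0)ᵀ = 0. ✓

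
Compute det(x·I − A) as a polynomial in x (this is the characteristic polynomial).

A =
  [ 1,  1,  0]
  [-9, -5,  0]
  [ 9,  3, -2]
x^3 + 6*x^2 + 12*x + 8

Expanding det(x·I − A) (e.g. by cofactor expansion or by noting that A is similar to its Jordan form J, which has the same characteristic polynomial as A) gives
  χ_A(x) = x^3 + 6*x^2 + 12*x + 8
which factors as (x + 2)^3. The eigenvalues (with algebraic multiplicities) are λ = -2 with multiplicity 3.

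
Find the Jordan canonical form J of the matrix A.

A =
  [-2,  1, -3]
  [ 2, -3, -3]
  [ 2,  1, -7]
J_2(-4) ⊕ J_1(-4)

The characteristic polynomial is
  det(x·I − A) = x^3 + 12*x^2 + 48*x + 64 = (x + 4)^3

Eigenvalues and multiplicities (the geometric multiplicity of λ is n − rank(A − λI), which equals the number of Jordan blocks for λ):
  λ = -4: algebraic multiplicity = 3, geometric multiplicity = 2

Determining the block sizes for each eigenvalue:
  λ = -4: 2 blocks summing to 3 forces exactly one block of size 2 and the rest size 1 → block sizes [2, 1]

Assembling the blocks gives a Jordan form
J =
  [-4,  1,  0]
  [ 0, -4,  0]
  [ 0,  0, -4]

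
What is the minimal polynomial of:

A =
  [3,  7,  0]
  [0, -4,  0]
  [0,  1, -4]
x^3 + 5*x^2 - 8*x - 48

The characteristic polynomial is χ_A(x) = (x - 3)*(x + 4)^2, so the eigenvalues are known. The minimal polynomial is
  m_A(x) = Π_λ (x − λ)^{k_λ}
where k_λ is the size of the *largest* Jordan block for λ (equivalently, the smallest k with (A − λI)^k v = 0 for every generalised eigenvector v of λ).

  λ = -4: largest Jordan block has size 2, contributing (x + 4)^2
  λ = 3: largest Jordan block has size 1, contributing (x − 3)

So m_A(x) = (x - 3)*(x + 4)^2 = x^3 + 5*x^2 - 8*x - 48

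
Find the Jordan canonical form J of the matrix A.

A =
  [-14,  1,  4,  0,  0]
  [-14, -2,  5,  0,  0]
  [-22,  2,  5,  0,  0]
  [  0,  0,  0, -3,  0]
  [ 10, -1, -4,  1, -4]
J_2(-4) ⊕ J_1(-4) ⊕ J_1(-3) ⊕ J_1(-3)

The characteristic polynomial is
  det(x·I − A) = x^5 + 18*x^4 + 129*x^3 + 460*x^2 + 816*x + 576 = (x + 3)^2*(x + 4)^3

Eigenvalues and multiplicities (the geometric multiplicity of λ is n − rank(A − λI), which equals the number of Jordan blocks for λ):
  λ = -4: algebraic multiplicity = 3, geometric multiplicity = 2
  λ = -3: algebraic multiplicity = 2, geometric multiplicity = 2

Determining the block sizes for each eigenvalue:
  λ = -4: 2 blocks summing to 3 forces exactly one block of size 2 and the rest size 1 → block sizes [2, 1]
  λ = -3: gm = am = 2, so every block has size 1 → block sizes [1, 1]

Assembling the blocks gives a Jordan form
J =
  [-4,  1,  0,  0,  0]
  [ 0, -4,  0,  0,  0]
  [ 0,  0, -4,  0,  0]
  [ 0,  0,  0, -3,  0]
  [ 0,  0,  0,  0, -3]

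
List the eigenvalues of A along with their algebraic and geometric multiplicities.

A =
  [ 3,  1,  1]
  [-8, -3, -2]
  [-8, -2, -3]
λ = -1: alg = 3, geom = 2

Step 1 — factor the characteristic polynomial to read off the algebraic multiplicities:
  χ_A(x) = (x + 1)^3

Step 2 — compute geometric multiplicities via the rank-nullity identity g(λ) = n − rank(A − λI):
  rank(A − (-1)·I) = 1, so dim ker(A − (-1)·I) = n − 1 = 2

Summary:
  λ = -1: algebraic multiplicity = 3, geometric multiplicity = 2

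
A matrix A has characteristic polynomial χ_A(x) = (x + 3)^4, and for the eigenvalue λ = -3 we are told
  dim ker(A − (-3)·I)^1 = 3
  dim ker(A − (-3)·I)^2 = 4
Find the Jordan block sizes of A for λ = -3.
Block sizes for λ = -3: [2, 1, 1]

From the dimensions of kernels of powers, the number of Jordan blocks of size at least j is d_j − d_{j−1} where d_j = dim ker(N^j) (with d_0 = 0). Computing the differences gives [3, 1].
The number of blocks of size exactly k is (#blocks of size ≥ k) − (#blocks of size ≥ k + 1), so the partition is: 2 block(s) of size 1, 1 block(s) of size 2.
In nonincreasing order the block sizes are [2, 1, 1].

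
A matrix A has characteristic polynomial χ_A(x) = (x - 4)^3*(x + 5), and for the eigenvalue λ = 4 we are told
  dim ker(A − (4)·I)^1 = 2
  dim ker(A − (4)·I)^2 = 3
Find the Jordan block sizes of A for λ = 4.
Block sizes for λ = 4: [2, 1]

From the dimensions of kernels of powers, the number of Jordan blocks of size at least j is d_j − d_{j−1} where d_j = dim ker(N^j) (with d_0 = 0). Computing the differences gives [2, 1].
The number of blocks of size exactly k is (#blocks of size ≥ k) − (#blocks of size ≥ k + 1), so the partition is: 1 block(s) of size 1, 1 block(s) of size 2.
In nonincreasing order the block sizes are [2, 1].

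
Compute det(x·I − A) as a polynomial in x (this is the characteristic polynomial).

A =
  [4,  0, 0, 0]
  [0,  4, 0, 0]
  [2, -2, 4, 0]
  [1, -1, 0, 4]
x^4 - 16*x^3 + 96*x^2 - 256*x + 256

Expanding det(x·I − A) (e.g. by cofactor expansion or by noting that A is similar to its Jordan form J, which has the same characteristic polynomial as A) gives
  χ_A(x) = x^4 - 16*x^3 + 96*x^2 - 256*x + 256
which factors as (x - 4)^4. The eigenvalues (with algebraic multiplicities) are λ = 4 with multiplicity 4.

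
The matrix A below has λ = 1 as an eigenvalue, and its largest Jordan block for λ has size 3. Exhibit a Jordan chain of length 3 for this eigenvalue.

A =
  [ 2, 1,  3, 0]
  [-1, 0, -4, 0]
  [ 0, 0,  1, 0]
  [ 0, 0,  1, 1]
A Jordan chain for λ = 1 of length 3:
v_1 = (-1, 1, 0, 0)ᵀ
v_2 = (3, -4, 0, 1)ᵀ
v_3 = (0, 0, 1, 0)ᵀ

Let N = A − (1)·I. We want v_3 with N^3 v_3 = 0 but N^2 v_3 ≠ 0; then v_{j-1} := N · v_j for j = 3, …, 2.

Pick v_3 = (0, 0, 1, 0)ᵀ.
Then v_2 = N · v_3 = (3, -4, 0, 1)ᵀ.
Then v_1 = N · v_2 = (-1, 1, 0, 0)ᵀ.

Sanity check: (A − (1)·I) v_1 = (0, 0, 0, 0)ᵀ = 0. ✓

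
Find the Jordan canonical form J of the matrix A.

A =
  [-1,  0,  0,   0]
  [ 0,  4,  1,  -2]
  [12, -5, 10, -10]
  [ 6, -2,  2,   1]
J_1(-1) ⊕ J_2(5) ⊕ J_1(5)

The characteristic polynomial is
  det(x·I − A) = x^4 - 14*x^3 + 60*x^2 - 50*x - 125 = (x - 5)^3*(x + 1)

Eigenvalues and multiplicities (the geometric multiplicity of λ is n − rank(A − λI), which equals the number of Jordan blocks for λ):
  λ = -1: algebraic multiplicity = 1, geometric multiplicity = 1
  λ = 5: algebraic multiplicity = 3, geometric multiplicity = 2

Determining the block sizes for each eigenvalue:
  λ = -1: one block (gm = 1), so the single block has size am = 1 → block sizes [1]
  λ = 5: 2 blocks summing to 3 forces exactly one block of size 2 and the rest size 1 → block sizes [2, 1]

Assembling the blocks gives a Jordan form
J =
  [-1, 0, 0, 0]
  [ 0, 5, 1, 0]
  [ 0, 0, 5, 0]
  [ 0, 0, 0, 5]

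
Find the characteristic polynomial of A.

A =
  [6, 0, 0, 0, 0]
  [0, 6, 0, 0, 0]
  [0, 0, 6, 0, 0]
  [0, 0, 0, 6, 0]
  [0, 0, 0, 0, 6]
x^5 - 30*x^4 + 360*x^3 - 2160*x^2 + 6480*x - 7776

Expanding det(x·I − A) (e.g. by cofactor expansion or by noting that A is similar to its Jordan form J, which has the same characteristic polynomial as A) gives
  χ_A(x) = x^5 - 30*x^4 + 360*x^3 - 2160*x^2 + 6480*x - 7776
which factors as (x - 6)^5. The eigenvalues (with algebraic multiplicities) are λ = 6 with multiplicity 5.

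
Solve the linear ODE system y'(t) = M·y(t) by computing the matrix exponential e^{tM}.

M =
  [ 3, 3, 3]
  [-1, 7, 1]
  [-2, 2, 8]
e^{tM} =
  [-3*t*exp(6*t) + exp(6*t), 3*t*exp(6*t), 3*t*exp(6*t)]
  [-t*exp(6*t), t*exp(6*t) + exp(6*t), t*exp(6*t)]
  [-2*t*exp(6*t), 2*t*exp(6*t), 2*t*exp(6*t) + exp(6*t)]

Strategy: write M = P · J · P⁻¹ where J is a Jordan canonical form, so e^{tM} = P · e^{tJ} · P⁻¹, and e^{tJ} can be computed block-by-block.

M has Jordan form
J =
  [6, 1, 0]
  [0, 6, 0]
  [0, 0, 6]
(up to reordering of blocks).

Per-block formulas:
  For a 2×2 Jordan block J_2(6): exp(t · J_2(6)) = e^(6t)·(I + t·N), where N is the 2×2 nilpotent shift.
  For a 1×1 block at λ = 6: exp(t · [6]) = [e^(6t)].

After assembling e^{tJ} and conjugating by P, we get:

e^{tM} =
  [-3*t*exp(6*t) + exp(6*t), 3*t*exp(6*t), 3*t*exp(6*t)]
  [-t*exp(6*t), t*exp(6*t) + exp(6*t), t*exp(6*t)]
  [-2*t*exp(6*t), 2*t*exp(6*t), 2*t*exp(6*t) + exp(6*t)]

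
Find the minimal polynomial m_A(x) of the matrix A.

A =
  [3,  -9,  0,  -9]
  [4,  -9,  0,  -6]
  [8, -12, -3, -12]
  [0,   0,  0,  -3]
x^2 + 6*x + 9

The characteristic polynomial is χ_A(x) = (x + 3)^4, so the eigenvalues are known. The minimal polynomial is
  m_A(x) = Π_λ (x − λ)^{k_λ}
where k_λ is the size of the *largest* Jordan block for λ (equivalently, the smallest k with (A − λI)^k v = 0 for every generalised eigenvector v of λ).

  λ = -3: largest Jordan block has size 2, contributing (x + 3)^2

So m_A(x) = (x + 3)^2 = x^2 + 6*x + 9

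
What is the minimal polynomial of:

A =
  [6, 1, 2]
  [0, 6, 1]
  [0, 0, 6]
x^3 - 18*x^2 + 108*x - 216

The characteristic polynomial is χ_A(x) = (x - 6)^3, so the eigenvalues are known. The minimal polynomial is
  m_A(x) = Π_λ (x − λ)^{k_λ}
where k_λ is the size of the *largest* Jordan block for λ (equivalently, the smallest k with (A − λI)^k v = 0 for every generalised eigenvector v of λ).

  λ = 6: largest Jordan block has size 3, contributing (x − 6)^3

So m_A(x) = (x - 6)^3 = x^3 - 18*x^2 + 108*x - 216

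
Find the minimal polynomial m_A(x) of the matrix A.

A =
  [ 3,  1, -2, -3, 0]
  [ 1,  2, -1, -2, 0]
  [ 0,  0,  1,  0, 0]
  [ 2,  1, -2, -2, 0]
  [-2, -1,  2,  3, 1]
x^3 - 3*x^2 + 3*x - 1

The characteristic polynomial is χ_A(x) = (x - 1)^5, so the eigenvalues are known. The minimal polynomial is
  m_A(x) = Π_λ (x − λ)^{k_λ}
where k_λ is the size of the *largest* Jordan block for λ (equivalently, the smallest k with (A − λI)^k v = 0 for every generalised eigenvector v of λ).

  λ = 1: largest Jordan block has size 3, contributing (x − 1)^3

So m_A(x) = (x - 1)^3 = x^3 - 3*x^2 + 3*x - 1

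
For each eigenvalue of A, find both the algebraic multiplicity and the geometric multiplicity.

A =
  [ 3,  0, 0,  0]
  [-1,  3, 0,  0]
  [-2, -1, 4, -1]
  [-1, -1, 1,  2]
λ = 3: alg = 4, geom = 2

Step 1 — factor the characteristic polynomial to read off the algebraic multiplicities:
  χ_A(x) = (x - 3)^4

Step 2 — compute geometric multiplicities via the rank-nullity identity g(λ) = n − rank(A − λI):
  rank(A − (3)·I) = 2, so dim ker(A − (3)·I) = n − 2 = 2

Summary:
  λ = 3: algebraic multiplicity = 4, geometric multiplicity = 2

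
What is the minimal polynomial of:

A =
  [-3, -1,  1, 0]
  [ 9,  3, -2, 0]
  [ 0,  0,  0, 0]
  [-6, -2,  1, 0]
x^3

The characteristic polynomial is χ_A(x) = x^4, so the eigenvalues are known. The minimal polynomial is
  m_A(x) = Π_λ (x − λ)^{k_λ}
where k_λ is the size of the *largest* Jordan block for λ (equivalently, the smallest k with (A − λI)^k v = 0 for every generalised eigenvector v of λ).

  λ = 0: largest Jordan block has size 3, contributing (x − 0)^3

So m_A(x) = x^3 = x^3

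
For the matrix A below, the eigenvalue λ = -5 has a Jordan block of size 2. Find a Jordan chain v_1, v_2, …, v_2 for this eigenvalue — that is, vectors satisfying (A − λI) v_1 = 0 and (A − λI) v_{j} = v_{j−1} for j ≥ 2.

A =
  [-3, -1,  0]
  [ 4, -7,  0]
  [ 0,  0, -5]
A Jordan chain for λ = -5 of length 2:
v_1 = (2, 4, 0)ᵀ
v_2 = (1, 0, 0)ᵀ

Let N = A − (-5)·I. We want v_2 with N^2 v_2 = 0 but N^1 v_2 ≠ 0; then v_{j-1} := N · v_j for j = 2, …, 2.

Pick v_2 = (1, 0, 0)ᵀ.
Then v_1 = N · v_2 = (2, 4, 0)ᵀ.

Sanity check: (A − (-5)·I) v_1 = (0, 0, 0)ᵀ = 0. ✓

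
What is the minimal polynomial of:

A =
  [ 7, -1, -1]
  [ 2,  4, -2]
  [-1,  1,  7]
x^2 - 12*x + 36

The characteristic polynomial is χ_A(x) = (x - 6)^3, so the eigenvalues are known. The minimal polynomial is
  m_A(x) = Π_λ (x − λ)^{k_λ}
where k_λ is the size of the *largest* Jordan block for λ (equivalently, the smallest k with (A − λI)^k v = 0 for every generalised eigenvector v of λ).

  λ = 6: largest Jordan block has size 2, contributing (x − 6)^2

So m_A(x) = (x - 6)^2 = x^2 - 12*x + 36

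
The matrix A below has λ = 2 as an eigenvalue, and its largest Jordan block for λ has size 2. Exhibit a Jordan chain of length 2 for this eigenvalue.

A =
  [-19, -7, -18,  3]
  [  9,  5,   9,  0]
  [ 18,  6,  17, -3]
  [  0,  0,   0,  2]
A Jordan chain for λ = 2 of length 2:
v_1 = (3, -9, 0, 0)ᵀ
v_2 = (5, 0, -6, 0)ᵀ

Let N = A − (2)·I. We want v_2 with N^2 v_2 = 0 but N^1 v_2 ≠ 0; then v_{j-1} := N · v_j for j = 2, …, 2.

Pick v_2 = (5, 0, -6, 0)ᵀ.
Then v_1 = N · v_2 = (3, -9, 0, 0)ᵀ.

Sanity check: (A − (2)·I) v_1 = (0, 0, 0, 0)ᵀ = 0. ✓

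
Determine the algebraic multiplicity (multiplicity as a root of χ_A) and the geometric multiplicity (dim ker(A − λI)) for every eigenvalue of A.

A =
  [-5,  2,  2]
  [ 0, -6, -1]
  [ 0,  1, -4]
λ = -5: alg = 3, geom = 2

Step 1 — factor the characteristic polynomial to read off the algebraic multiplicities:
  χ_A(x) = (x + 5)^3

Step 2 — compute geometric multiplicities via the rank-nullity identity g(λ) = n − rank(A − λI):
  rank(A − (-5)·I) = 1, so dim ker(A − (-5)·I) = n − 1 = 2

Summary:
  λ = -5: algebraic multiplicity = 3, geometric multiplicity = 2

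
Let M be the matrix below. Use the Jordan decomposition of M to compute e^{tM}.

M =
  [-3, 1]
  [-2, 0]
e^{tM} =
  [-exp(-t) + 2*exp(-2*t), exp(-t) - exp(-2*t)]
  [-2*exp(-t) + 2*exp(-2*t), 2*exp(-t) - exp(-2*t)]

Strategy: write M = P · J · P⁻¹ where J is a Jordan canonical form, so e^{tM} = P · e^{tJ} · P⁻¹, and e^{tJ} can be computed block-by-block.

M has Jordan form
J =
  [-2,  0]
  [ 0, -1]
(up to reordering of blocks).

Per-block formulas:
  For a 1×1 block at λ = -1: exp(t · [-1]) = [e^(-1t)].
  For a 1×1 block at λ = -2: exp(t · [-2]) = [e^(-2t)].

After assembling e^{tJ} and conjugating by P, we get:

e^{tM} =
  [-exp(-t) + 2*exp(-2*t), exp(-t) - exp(-2*t)]
  [-2*exp(-t) + 2*exp(-2*t), 2*exp(-t) - exp(-2*t)]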